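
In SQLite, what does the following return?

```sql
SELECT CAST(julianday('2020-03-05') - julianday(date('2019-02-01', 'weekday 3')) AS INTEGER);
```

393

`weekday 3` advances to the next Wednesday; 2019-02-01 is a Friday, so it moves forward to 2019-02-06.
22 days remain in February 2019 after the 6th (28 − 6).
Full months from March 2019 through February 2020 contribute their day counts.
Then 5 days into March 2020.
Total: 22 + 31 + 30 + 31 + 30 + 31 + 31 + 30 + 31 + 30 + 31 + 31 + 29 + 5 = 393.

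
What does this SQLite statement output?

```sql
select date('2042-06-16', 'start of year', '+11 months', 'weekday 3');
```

2042-12-03

`start of year` rewinds 2042-06-16 to 2042-01-01.
Adding +11 months to 2042-01-01 gives 2042-12-01.
`weekday 3` advances to the next Wednesday; 2042-12-01 is a Monday, so it moves forward to 2042-12-03.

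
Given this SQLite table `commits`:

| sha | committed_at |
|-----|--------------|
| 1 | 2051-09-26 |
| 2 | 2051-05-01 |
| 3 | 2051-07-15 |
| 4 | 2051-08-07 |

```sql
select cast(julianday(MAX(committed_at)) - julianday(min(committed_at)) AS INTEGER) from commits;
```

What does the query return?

MIN = 2051-05-01, MAX = 2051-09-26.
30 days remain in May 2051 after the 1st (31 − 1).
June 2051: 30 days.
July 2051: 31 days.
August 2051: 31 days.
Then 26 days into September 2051.
Total: 30 + 30 + 31 + 31 + 26 = 148.

148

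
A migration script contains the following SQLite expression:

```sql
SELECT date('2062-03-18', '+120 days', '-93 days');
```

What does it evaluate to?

2062-04-14

Applying '+120 days' to 2062-03-18: counting 120 days forward gives 2062-07-16.
Applying '-93 days' to 2062-07-16: counting 93 days back gives 2062-04-14.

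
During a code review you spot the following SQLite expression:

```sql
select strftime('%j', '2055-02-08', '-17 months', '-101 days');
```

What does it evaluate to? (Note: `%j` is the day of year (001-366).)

150

First apply '-17 months', '-101 days': 2055-02-08 → 2053-05-30.
Day-of-year for 2053-05-30: days since 2053-01-01 inclusive = 150, zero-padded to 150.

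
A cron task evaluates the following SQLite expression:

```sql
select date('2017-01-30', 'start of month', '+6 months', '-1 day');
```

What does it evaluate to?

`start of month` rewinds 2017-01-30 to 2017-01-01.
Adding +6 months to 2017-01-01 gives 2017-07-01.
Going back 1 day from 2017-07-01 reaches 2017-06-30 (last day of June, 30 days).

2017-06-30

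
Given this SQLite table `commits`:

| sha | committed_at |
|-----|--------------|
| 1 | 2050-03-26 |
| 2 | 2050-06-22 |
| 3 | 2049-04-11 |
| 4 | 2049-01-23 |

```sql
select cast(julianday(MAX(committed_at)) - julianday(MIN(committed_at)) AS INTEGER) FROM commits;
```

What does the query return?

MIN = 2049-01-23, MAX = 2050-06-22.
8 days remain in January 2049 after the 23rd (31 − 23).
Full months from February 2049 through May 2050 contribute their day counts.
Then 22 days into June 2050.
Total: 8 + 28 + 31 + 30 + 31 + 30 + 31 + 31 + 30 + 31 + 30 + 31 + 31 + 28 + 31 + 30 + 31 + 22 = 515.

515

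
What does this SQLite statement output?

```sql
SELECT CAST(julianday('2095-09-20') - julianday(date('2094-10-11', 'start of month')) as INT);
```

354

`start of month` rewinds 2094-10-11 to 2094-10-01.
30 days remain in October 2094 after the 1st (31 − 1).
Full months from November 2094 through August 2095 contribute their day counts.
Then 20 days into September 2095.
Total: 30 + 30 + 31 + 31 + 28 + 31 + 30 + 31 + 30 + 31 + 31 + 20 = 354.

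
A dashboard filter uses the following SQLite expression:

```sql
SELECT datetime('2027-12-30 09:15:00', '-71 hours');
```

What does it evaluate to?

-71 hours from 2027-12-30 09:15:00 is 2027-12-27 10:15:00 (crosses midnight).

2027-12-27 10:15:00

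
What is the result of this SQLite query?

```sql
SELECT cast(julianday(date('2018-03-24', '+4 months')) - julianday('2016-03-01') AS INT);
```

Adding +4 months to 2018-03-24 gives 2018-07-24.
30 days remain in March 2016 after the 1st (31 − 1).
Full months from April 2016 through June 2018 contribute their day counts.
Then 24 days into July 2018.
Total: 30 + 30 + 31 + 30 + 31 + 31 + 30 + 31 + 30 + 31 + 31 + 28 + 31 + 30 + 31 + 30 + 31 + 31 + 30 + 31 + 30 + 31 + 31 + 28 + 31 + 30 + 31 + 30 + 24 = 875.

875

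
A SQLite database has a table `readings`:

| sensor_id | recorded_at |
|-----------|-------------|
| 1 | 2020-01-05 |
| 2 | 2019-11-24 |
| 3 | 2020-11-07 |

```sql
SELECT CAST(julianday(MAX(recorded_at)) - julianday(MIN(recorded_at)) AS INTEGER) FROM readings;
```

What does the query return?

MIN = 2019-11-24, MAX = 2020-11-07.
6 days remain in November 2019 after the 24th (30 − 24).
Full months from December 2019 through October 2020 contribute their day counts.
Then 7 days into November 2020.
Total: 6 + 31 + 31 + 29 + 31 + 30 + 31 + 30 + 31 + 31 + 30 + 31 + 7 = 349.

349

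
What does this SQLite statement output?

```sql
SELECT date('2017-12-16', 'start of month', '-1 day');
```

2017-11-30

`start of month` rewinds 2017-12-16 to 2017-12-01.
Going back 1 day from 2017-12-01 reaches 2017-11-30 (last day of November, 30 days).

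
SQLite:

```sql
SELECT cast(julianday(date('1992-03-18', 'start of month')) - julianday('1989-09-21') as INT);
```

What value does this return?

892

`start of month` rewinds 1992-03-18 to 1992-03-01.
9 days remain in September 1989 after the 21st (30 − 21).
Full months from October 1989 through February 1992 contribute their day counts.
Then 1 day into March 1992.
Total: 9 + 31 + 30 + 31 + 31 + 28 + 31 + 30 + 31 + 30 + 31 + 31 + 30 + 31 + 30 + 31 + 31 + 28 + 31 + 30 + 31 + 30 + 31 + 31 + 30 + 31 + 30 + 31 + 31 + 29 + 1 = 892.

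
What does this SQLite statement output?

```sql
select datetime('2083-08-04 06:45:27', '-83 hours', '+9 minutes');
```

2083-07-31 19:54:27

-83 hours from 2083-08-04 06:45:27 is 2083-07-31 19:45:27 (crosses midnight).
+9 minutes from 2083-07-31 19:45:27 is 2083-07-31 19:54:27.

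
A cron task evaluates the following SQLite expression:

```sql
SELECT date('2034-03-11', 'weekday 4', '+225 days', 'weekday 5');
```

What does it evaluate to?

`weekday 4` advances to the next Thursday; 2034-03-11 is a Saturday, so it moves forward to 2034-03-16.
Applying '+225 days' to 2034-03-16: counting 225 days forward gives 2034-10-27.
`weekday 5` advances to the next Friday; 2034-10-27 is already a Friday, so it stays at 2034-10-27.

2034-10-27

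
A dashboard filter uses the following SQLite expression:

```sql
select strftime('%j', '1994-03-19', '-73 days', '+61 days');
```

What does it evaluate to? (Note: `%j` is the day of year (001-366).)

066

First apply '-73 days', '+61 days': 1994-03-19 → 1994-03-07.
Day-of-year for 1994-03-07: days since 1994-01-01 inclusive = 66, zero-padded to 066.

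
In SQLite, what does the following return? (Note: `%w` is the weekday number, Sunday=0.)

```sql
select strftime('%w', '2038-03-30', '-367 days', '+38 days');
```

2

First apply '-367 days', '+38 days': 2038-03-30 → 2037-05-05.
2037-05-05 is a Tuesday; with Sunday=0 that is 2.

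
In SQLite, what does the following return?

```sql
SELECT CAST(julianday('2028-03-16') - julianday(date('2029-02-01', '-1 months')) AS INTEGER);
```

Adding -1 month to 2029-02-01 gives 2029-01-01.
15 days remain in March 2028 after the 16th (31 − 16).
Full months from April 2028 through December 2028 contribute their day counts.
Then 1 day into January 2029.
Total: 15 + 30 + 31 + 30 + 31 + 31 + 30 + 31 + 30 + 31 + 1 = 291.
The subtraction is earlier − later, so the result is −291 → -291.

-291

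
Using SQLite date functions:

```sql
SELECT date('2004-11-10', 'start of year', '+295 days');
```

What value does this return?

2004-10-22

`start of year` rewinds 2004-11-10 to 2004-01-01.
Applying '+295 days' to 2004-01-01: counting 295 days forward gives 2004-10-22.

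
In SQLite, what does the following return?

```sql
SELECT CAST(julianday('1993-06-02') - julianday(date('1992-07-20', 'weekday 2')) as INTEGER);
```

`weekday 2` advances to the next Tuesday; 1992-07-20 is a Monday, so it moves forward to 1992-07-21.
10 days remain in July 1992 after the 21st (31 − 21).
Full months from August 1992 through May 1993 contribute their day counts.
Then 2 days into June 1993.
Total: 10 + 31 + 30 + 31 + 30 + 31 + 31 + 28 + 31 + 30 + 31 + 2 = 316.

316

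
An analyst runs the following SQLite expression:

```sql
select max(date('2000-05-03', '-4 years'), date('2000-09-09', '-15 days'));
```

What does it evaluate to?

date('2000-05-03', '-4 years') → 1996-05-03.
date('2000-09-09', '-15 days') → 2000-08-25.
Later of the two is 2000-08-25.

2000-08-25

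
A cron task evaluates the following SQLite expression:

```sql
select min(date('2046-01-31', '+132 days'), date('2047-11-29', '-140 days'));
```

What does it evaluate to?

2046-06-12

date('2046-01-31', '+132 days') → 2046-06-12.
date('2047-11-29', '-140 days') → 2047-07-12.
Earlier of the two is 2046-06-12.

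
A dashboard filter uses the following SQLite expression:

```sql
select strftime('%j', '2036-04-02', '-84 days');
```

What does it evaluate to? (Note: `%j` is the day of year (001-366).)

009

First apply '-84 days': 2036-04-02 → 2036-01-09.
Day-of-year for 2036-01-09: days since 2036-01-01 inclusive = 9, zero-padded to 009.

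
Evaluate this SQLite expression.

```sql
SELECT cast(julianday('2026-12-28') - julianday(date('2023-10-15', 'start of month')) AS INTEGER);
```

1184

`start of month` rewinds 2023-10-15 to 2023-10-01.
30 days remain in October 2023 after the 1st (31 − 1).
Full months from November 2023 through November 2026 contribute their day counts.
Then 28 days into December 2026.
Total: 30 + 30 + 31 + 31 + 29 + 31 + 30 + 31 + 30 + 31 + 31 + 30 + 31 + 30 + 31 + 31 + 28 + 31 + 30 + 31 + 30 + 31 + 31 + 30 + 31 + 30 + 31 + 31 + 28 + 31 + 30 + 31 + 30 + 31 + 31 + 30 + 31 + 30 + 28 = 1184.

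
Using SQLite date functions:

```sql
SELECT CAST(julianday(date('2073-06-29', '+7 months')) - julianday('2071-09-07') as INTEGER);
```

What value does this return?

875

Adding +7 months to 2073-06-29 gives 2074-01-29.
23 days remain in September 2071 after the 7th (30 − 7).
Full months from October 2071 through December 2073 contribute their day counts.
Then 29 days into January 2074.
Total: 23 + 31 + 30 + 31 + 31 + 29 + 31 + 30 + 31 + 30 + 31 + 31 + 30 + 31 + 30 + 31 + 31 + 28 + 31 + 30 + 31 + 30 + 31 + 31 + 30 + 31 + 30 + 31 + 29 = 875.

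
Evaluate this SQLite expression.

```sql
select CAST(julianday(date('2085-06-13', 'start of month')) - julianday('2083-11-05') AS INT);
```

574

`start of month` rewinds 2085-06-13 to 2085-06-01.
25 days remain in November 2083 after the 5th (30 − 5).
Full months from December 2083 through May 2085 contribute their day counts.
Then 1 day into June 2085.
Total: 25 + 31 + 31 + 29 + 31 + 30 + 31 + 30 + 31 + 31 + 30 + 31 + 30 + 31 + 31 + 28 + 31 + 30 + 31 + 1 = 574.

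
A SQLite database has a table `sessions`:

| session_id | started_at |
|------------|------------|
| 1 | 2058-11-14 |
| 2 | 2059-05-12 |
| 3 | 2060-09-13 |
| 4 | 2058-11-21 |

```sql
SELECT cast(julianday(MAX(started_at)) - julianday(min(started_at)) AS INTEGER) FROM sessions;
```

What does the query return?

MIN = 2058-11-14, MAX = 2060-09-13.
16 days remain in November 2058 after the 14th (30 − 14).
Full months from December 2058 through August 2060 contribute their day counts.
Then 13 days into September 2060.
Total: 16 + 31 + 31 + 28 + 31 + 30 + 31 + 30 + 31 + 31 + 30 + 31 + 30 + 31 + 31 + 29 + 31 + 30 + 31 + 30 + 31 + 31 + 13 = 669.

669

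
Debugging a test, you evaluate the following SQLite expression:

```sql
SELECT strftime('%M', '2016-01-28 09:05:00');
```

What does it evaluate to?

05

`%M` extracts the 2-digit minute: 05.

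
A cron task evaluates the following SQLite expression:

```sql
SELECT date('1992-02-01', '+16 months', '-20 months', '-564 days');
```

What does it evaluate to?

Adding +16 months to 1992-02-01 gives 1993-06-01.
Adding -20 months to 1993-06-01 gives 1991-10-01.
Applying '-564 days' to 1991-10-01: counting 564 days back gives 1990-03-16.

1990-03-16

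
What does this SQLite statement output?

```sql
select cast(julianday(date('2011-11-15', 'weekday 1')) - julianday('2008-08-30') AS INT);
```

`weekday 1` advances to the next Monday; 2011-11-15 is a Tuesday, so it moves forward to 2011-11-21.
1 day remains in August 2008 after the 30th (31 − 30).
Full months from September 2008 through October 2011 contribute their day counts.
Then 21 days into November 2011.
Total: 1 + 30 + 31 + 30 + 31 + 31 + 28 + 31 + 30 + 31 + 30 + 31 + 31 + 30 + 31 + 30 + 31 + 31 + 28 + 31 + 30 + 31 + 30 + 31 + 31 + 30 + 31 + 30 + 31 + 31 + 28 + 31 + 30 + 31 + 30 + 31 + 31 + 30 + 31 + 21 = 1178.

1178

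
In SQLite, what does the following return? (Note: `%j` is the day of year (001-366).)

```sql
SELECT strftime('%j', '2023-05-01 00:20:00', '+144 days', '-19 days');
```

First apply '+144 days', '-19 days': 2023-05-01 00:20:00 → 2023-09-03 00:20:00.
Day-of-year for 2023-09-03: days since 2023-01-01 inclusive = 246, zero-padded to 246.

246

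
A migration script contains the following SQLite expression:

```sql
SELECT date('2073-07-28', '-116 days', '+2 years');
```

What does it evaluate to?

Applying '-116 days' to 2073-07-28: counting 116 days back gives 2073-04-03.
Adding +2 years to 2073-04-03 gives 2075-04-03.

2075-04-03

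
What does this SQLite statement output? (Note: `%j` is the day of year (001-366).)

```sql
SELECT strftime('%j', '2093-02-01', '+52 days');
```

084

First apply '+52 days': 2093-02-01 → 2093-03-25.
Day-of-year for 2093-03-25: days since 2093-01-01 inclusive = 84, zero-padded to 084.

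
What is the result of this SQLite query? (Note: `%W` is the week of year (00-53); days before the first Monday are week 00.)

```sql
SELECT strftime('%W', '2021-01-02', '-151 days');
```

31

First apply '-151 days': 2021-01-02 → 2020-08-04.
2020-08-04 is a Tuesday. SQLite's %W counts Mondays since the year started; the result is 31.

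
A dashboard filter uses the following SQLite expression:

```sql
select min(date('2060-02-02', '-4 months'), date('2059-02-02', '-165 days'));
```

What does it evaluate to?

2058-08-21

date('2060-02-02', '-4 months') → 2059-10-02.
date('2059-02-02', '-165 days') → 2058-08-21.
Earlier of the two is 2058-08-21.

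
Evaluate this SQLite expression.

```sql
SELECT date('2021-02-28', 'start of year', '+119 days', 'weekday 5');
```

2021-04-30

`start of year` rewinds 2021-02-28 to 2021-01-01.
Applying '+119 days' to 2021-01-01: counting 119 days forward gives 2021-04-30.
`weekday 5` advances to the next Friday; 2021-04-30 is already a Friday, so it stays at 2021-04-30.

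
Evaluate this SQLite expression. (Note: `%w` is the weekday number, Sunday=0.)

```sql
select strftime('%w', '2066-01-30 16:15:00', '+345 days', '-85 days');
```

0

First apply '+345 days', '-85 days': 2066-01-30 16:15:00 → 2066-10-17 16:15:00.
2066-10-17 is a Sunday; with Sunday=0 that is 0.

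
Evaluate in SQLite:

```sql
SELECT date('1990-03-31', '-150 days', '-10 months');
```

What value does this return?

1989-01-01

Applying '-150 days' to 1990-03-31: counting 150 days back gives 1989-11-01.
Adding -10 months to 1989-11-01 gives 1989-01-01.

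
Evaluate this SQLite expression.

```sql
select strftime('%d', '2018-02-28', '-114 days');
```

06

First apply '-114 days': 2018-02-28 → 2017-11-06.
`%d` extracts the 2-digit day of month: 06.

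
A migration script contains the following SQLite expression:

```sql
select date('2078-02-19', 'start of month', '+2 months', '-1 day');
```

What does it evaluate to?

`start of month` rewinds 2078-02-19 to 2078-02-01.
Adding +2 months to 2078-02-01 gives 2078-04-01.
Going back 1 day from 2078-04-01 reaches 2078-03-31 (last day of March, 31 days).

2078-03-31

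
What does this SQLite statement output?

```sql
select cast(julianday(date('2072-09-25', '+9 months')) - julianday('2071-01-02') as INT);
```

Adding +9 months to 2072-09-25 gives 2073-06-25.
29 days remain in January 2071 after the 2nd (31 − 2).
Full months from February 2071 through May 2073 contribute their day counts.
Then 25 days into June 2073.
Total: 29 + 28 + 31 + 30 + 31 + 30 + 31 + 31 + 30 + 31 + 30 + 31 + 31 + 29 + 31 + 30 + 31 + 30 + 31 + 31 + 30 + 31 + 30 + 31 + 31 + 28 + 31 + 30 + 31 + 25 = 905.

905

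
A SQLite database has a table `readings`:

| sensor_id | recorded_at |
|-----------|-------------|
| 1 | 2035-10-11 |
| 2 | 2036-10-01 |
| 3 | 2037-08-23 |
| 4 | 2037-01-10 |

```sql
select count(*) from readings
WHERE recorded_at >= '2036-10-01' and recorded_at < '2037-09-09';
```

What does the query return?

3

Rows in [2036-10-01, 2037-09-09): 2036-10-01, 2037-08-23, 2037-01-10 → 3 rows.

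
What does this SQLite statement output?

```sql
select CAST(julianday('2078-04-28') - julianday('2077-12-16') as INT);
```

15 days remain in December 2077 after the 16th (31 − 16).
January 2078: 31 days.
February 2078: 28 days.
March 2078: 31 days.
Then 28 days into April 2078.
Total: 15 + 31 + 28 + 31 + 28 = 133.

133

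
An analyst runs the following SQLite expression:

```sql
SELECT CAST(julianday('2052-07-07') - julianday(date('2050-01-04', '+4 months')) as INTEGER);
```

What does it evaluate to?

795

Adding +4 months to 2050-01-04 gives 2050-05-04.
27 days remain in May 2050 after the 4th (31 − 4).
Full months from June 2050 through June 2052 contribute their day counts.
Then 7 days into July 2052.
Total: 27 + 30 + 31 + 31 + 30 + 31 + 30 + 31 + 31 + 28 + 31 + 30 + 31 + 30 + 31 + 31 + 30 + 31 + 30 + 31 + 31 + 29 + 31 + 30 + 31 + 30 + 7 = 795.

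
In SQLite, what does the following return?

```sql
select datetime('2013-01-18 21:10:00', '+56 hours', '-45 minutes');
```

+56 hours from 2013-01-18 21:10:00 is 2013-01-21 05:10:00 (crosses midnight).
-45 minutes from 2013-01-21 05:10:00 is 2013-01-21 04:25:00.

2013-01-21 04:25:00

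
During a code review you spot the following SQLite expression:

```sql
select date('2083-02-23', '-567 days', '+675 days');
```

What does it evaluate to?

Applying '-567 days' to 2083-02-23: counting 567 days back gives 2081-08-05.
Applying '+675 days' to 2081-08-05: counting 675 days forward gives 2083-06-11.

2083-06-11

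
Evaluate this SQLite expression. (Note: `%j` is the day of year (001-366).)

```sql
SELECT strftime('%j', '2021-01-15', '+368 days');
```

First apply '+368 days': 2021-01-15 → 2022-01-18.
Day-of-year for 2022-01-18: days since 2022-01-01 inclusive = 18, zero-padded to 018.

018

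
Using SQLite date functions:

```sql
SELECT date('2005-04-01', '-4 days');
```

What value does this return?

2005-03-28

Going back 1 day from 2005-04-01 reaches 2005-03-31 (last day of March, 31 days).
Going back 3 days within March lands on 2005-03-28.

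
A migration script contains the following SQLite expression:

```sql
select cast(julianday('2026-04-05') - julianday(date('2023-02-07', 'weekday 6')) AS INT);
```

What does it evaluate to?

`weekday 6` advances to the next Saturday; 2023-02-07 is a Tuesday, so it moves forward to 2023-02-11.
17 days remain in February 2023 after the 11th (28 − 11).
Full months from March 2023 through March 2026 contribute their day counts.
Then 5 days into April 2026.
Total: 17 + 31 + 30 + 31 + 30 + 31 + 31 + 30 + 31 + 30 + 31 + 31 + 29 + 31 + 30 + 31 + 30 + 31 + 31 + 30 + 31 + 30 + 31 + 31 + 28 + 31 + 30 + 31 + 30 + 31 + 31 + 30 + 31 + 30 + 31 + 31 + 28 + 31 + 5 = 1149.

1149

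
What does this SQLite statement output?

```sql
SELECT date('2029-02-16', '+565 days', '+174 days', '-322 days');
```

2030-04-09

Applying '+565 days' to 2029-02-16: counting 565 days forward gives 2030-09-04.
Applying '+174 days' to 2030-09-04: counting 174 days forward gives 2031-02-25.
Applying '-322 days' to 2031-02-25: counting 322 days back gives 2030-04-09.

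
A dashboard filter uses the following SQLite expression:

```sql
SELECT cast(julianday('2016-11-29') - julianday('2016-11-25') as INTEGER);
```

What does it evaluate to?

4

Both dates are in November 2016: 29 − 25 = 4.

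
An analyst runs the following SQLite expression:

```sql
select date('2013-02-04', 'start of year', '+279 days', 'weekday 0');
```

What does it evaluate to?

`start of year` rewinds 2013-02-04 to 2013-01-01.
Applying '+279 days' to 2013-01-01: counting 279 days forward gives 2013-10-07.
`weekday 0` advances to the next Sunday; 2013-10-07 is a Monday, so it moves forward to 2013-10-13.

2013-10-13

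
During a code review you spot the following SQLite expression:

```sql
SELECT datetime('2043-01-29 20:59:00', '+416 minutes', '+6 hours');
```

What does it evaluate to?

416 minutes = 6h 56m; +416 minutes from 2043-01-29 20:59:00 is 2043-01-30 03:55:00 (crosses midnight).
+6 hours from 2043-01-30 03:55:00 is 2043-01-30 09:55:00.

2043-01-30 09:55:00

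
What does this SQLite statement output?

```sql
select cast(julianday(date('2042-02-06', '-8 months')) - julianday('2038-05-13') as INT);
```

Adding -8 months to 2042-02-06 gives 2041-06-06.
18 days remain in May 2038 after the 13th (31 − 13).
Full months from June 2038 through May 2041 contribute their day counts.
Then 6 days into June 2041.
Total: 18 + 30 + 31 + 31 + 30 + 31 + 30 + 31 + 31 + 28 + 31 + 30 + 31 + 30 + 31 + 31 + 30 + 31 + 30 + 31 + 31 + 29 + 31 + 30 + 31 + 30 + 31 + 31 + 30 + 31 + 30 + 31 + 31 + 28 + 31 + 30 + 31 + 6 = 1120.

1120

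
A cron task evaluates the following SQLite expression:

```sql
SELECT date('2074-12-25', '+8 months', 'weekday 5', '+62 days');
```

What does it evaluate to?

2075-10-31

Adding +8 months to 2074-12-25 gives 2075-08-25.
`weekday 5` advances to the next Friday; 2075-08-25 is a Sunday, so it moves forward to 2075-08-30.
Applying '+62 days' to 2075-08-30: counting 62 days forward gives 2075-10-31.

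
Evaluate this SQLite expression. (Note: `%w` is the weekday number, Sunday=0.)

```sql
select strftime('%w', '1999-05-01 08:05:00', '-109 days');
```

First apply '-109 days': 1999-05-01 08:05:00 → 1999-01-12 08:05:00.
1999-01-12 is a Tuesday; with Sunday=0 that is 2.

2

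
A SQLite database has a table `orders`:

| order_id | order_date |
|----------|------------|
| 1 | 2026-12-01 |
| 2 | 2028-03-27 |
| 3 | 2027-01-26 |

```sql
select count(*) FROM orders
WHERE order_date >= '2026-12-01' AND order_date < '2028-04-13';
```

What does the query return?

Rows in [2026-12-01, 2028-04-13): 2026-12-01, 2028-03-27, 2027-01-26 → 3 rows.

3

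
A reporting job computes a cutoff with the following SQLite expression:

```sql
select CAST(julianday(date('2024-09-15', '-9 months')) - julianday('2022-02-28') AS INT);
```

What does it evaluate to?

655

Adding -9 months to 2024-09-15 gives 2023-12-15.
0 days remain in February 2022 after the 28th (28 − 28).
Full months from March 2022 through November 2023 contribute their day counts.
Then 15 days into December 2023.
Total: 0 + 31 + 30 + 31 + 30 + 31 + 31 + 30 + 31 + 30 + 31 + 31 + 28 + 31 + 30 + 31 + 30 + 31 + 31 + 30 + 31 + 30 + 15 = 655.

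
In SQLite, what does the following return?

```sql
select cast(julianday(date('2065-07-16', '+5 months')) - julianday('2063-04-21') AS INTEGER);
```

Adding +5 months to 2065-07-16 gives 2065-12-16.
9 days remain in April 2063 after the 21st (30 − 21).
Full months from May 2063 through November 2065 contribute their day counts.
Then 16 days into December 2065.
Total: 9 + 31 + 30 + 31 + 31 + 30 + 31 + 30 + 31 + 31 + 29 + 31 + 30 + 31 + 30 + 31 + 31 + 30 + 31 + 30 + 31 + 31 + 28 + 31 + 30 + 31 + 30 + 31 + 31 + 30 + 31 + 30 + 16 = 970.

970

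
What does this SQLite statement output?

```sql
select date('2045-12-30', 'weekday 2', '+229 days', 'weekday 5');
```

2046-08-24

`weekday 2` advances to the next Tuesday; 2045-12-30 is a Saturday, so it moves forward to 2046-01-02.
Applying '+229 days' to 2046-01-02: counting 229 days forward gives 2046-08-19.
`weekday 5` advances to the next Friday; 2046-08-19 is a Sunday, so it moves forward to 2046-08-24.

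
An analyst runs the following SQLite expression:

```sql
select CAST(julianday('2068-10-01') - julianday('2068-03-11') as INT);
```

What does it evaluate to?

20 days remain in March 2068 after the 11th (31 − 11).
Full months from April 2068 through September 2068 contribute their day counts.
Then 1 day into October 2068.
Total: 20 + 30 + 31 + 30 + 31 + 31 + 30 + 1 = 204.

204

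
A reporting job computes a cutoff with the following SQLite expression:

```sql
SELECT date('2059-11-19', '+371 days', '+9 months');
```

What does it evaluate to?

2061-08-24

Applying '+371 days' to 2059-11-19: counting 371 days forward gives 2060-11-24.
Adding +9 months to 2060-11-24 gives 2061-08-24.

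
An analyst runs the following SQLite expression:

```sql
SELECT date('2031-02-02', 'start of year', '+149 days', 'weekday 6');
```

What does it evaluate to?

`start of year` rewinds 2031-02-02 to 2031-01-01.
Applying '+149 days' to 2031-01-01: counting 149 days forward gives 2031-05-30.
`weekday 6` advances to the next Saturday; 2031-05-30 is a Friday, so it moves forward to 2031-05-31.

2031-05-31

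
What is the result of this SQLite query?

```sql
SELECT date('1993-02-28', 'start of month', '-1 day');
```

1993-01-31

`start of month` rewinds 1993-02-28 to 1993-02-01.
Going back 1 day from 1993-02-01 reaches 1993-01-31 (last day of January, 31 days).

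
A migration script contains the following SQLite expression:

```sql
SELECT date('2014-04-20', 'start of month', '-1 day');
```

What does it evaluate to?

`start of month` rewinds 2014-04-20 to 2014-04-01.
Going back 1 day from 2014-04-01 reaches 2014-03-31 (last day of March, 31 days).

2014-03-31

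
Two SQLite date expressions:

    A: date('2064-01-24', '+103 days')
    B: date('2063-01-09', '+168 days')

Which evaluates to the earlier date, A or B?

B

A = 2064-05-06.
B = 2063-06-26.
B is earlier.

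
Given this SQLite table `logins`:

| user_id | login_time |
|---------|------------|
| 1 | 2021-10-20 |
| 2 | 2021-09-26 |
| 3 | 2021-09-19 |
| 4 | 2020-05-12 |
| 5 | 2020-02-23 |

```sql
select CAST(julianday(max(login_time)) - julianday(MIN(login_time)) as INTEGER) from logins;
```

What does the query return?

605

MIN = 2020-02-23, MAX = 2021-10-20.
6 days remain in February 2020 after the 23rd (29 − 23).
Full months from March 2020 through September 2021 contribute their day counts.
Then 20 days into October 2021.
Total: 6 + 31 + 30 + 31 + 30 + 31 + 31 + 30 + 31 + 30 + 31 + 31 + 28 + 31 + 30 + 31 + 30 + 31 + 31 + 30 + 20 = 605.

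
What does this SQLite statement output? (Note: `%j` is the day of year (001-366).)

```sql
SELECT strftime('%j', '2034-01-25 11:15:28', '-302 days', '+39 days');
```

127

First apply '-302 days', '+39 days': 2034-01-25 11:15:28 → 2033-05-07 11:15:28.
Day-of-year for 2033-05-07: days since 2033-01-01 inclusive = 127, zero-padded to 127.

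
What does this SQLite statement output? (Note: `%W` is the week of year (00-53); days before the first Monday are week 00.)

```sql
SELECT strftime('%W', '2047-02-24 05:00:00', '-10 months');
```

17

First apply '-10 months': 2047-02-24 05:00:00 → 2046-04-24 05:00:00.
2046-04-24 is a Tuesday. SQLite's %W counts Mondays since the year started; the result is 17.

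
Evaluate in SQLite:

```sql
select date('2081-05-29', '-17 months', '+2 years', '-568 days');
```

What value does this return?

2080-06-09

Adding -17 months to 2081-05-29 gives 2079-12-29.
Adding +2 years to 2079-12-29 gives 2081-12-29.
Applying '-568 days' to 2081-12-29: counting 568 days back gives 2080-06-09.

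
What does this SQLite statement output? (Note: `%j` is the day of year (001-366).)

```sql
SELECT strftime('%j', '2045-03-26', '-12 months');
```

086

First apply '-12 months': 2045-03-26 → 2044-03-26.
Day-of-year for 2044-03-26: days since 2044-01-01 inclusive = 86, zero-padded to 086.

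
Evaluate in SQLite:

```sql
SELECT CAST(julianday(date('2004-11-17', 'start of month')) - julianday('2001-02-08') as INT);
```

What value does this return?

1362

`start of month` rewinds 2004-11-17 to 2004-11-01.
20 days remain in February 2001 after the 8th (28 − 8).
Full months from March 2001 through October 2004 contribute their day counts.
Then 1 day into November 2004.
Total: 20 + 31 + 30 + 31 + 30 + 31 + 31 + 30 + 31 + 30 + 31 + 31 + 28 + 31 + 30 + 31 + 30 + 31 + 31 + 30 + 31 + 30 + 31 + 31 + 28 + 31 + 30 + 31 + 30 + 31 + 31 + 30 + 31 + 30 + 31 + 31 + 29 + 31 + 30 + 31 + 30 + 31 + 31 + 30 + 31 + 1 = 1362.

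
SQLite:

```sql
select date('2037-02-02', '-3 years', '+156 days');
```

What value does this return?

Adding -3 years to 2037-02-02 gives 2034-02-02.
Applying '+156 days' to 2034-02-02: counting 156 days forward gives 2034-07-08.

2034-07-08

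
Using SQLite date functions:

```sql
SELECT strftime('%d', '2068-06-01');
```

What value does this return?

`%d` extracts the 2-digit day of month: 01.

01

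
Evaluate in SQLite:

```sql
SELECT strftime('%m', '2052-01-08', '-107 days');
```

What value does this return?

09

First apply '-107 days': 2052-01-08 → 2051-09-23.
`%m` extracts the 2-digit month (01-12): 09.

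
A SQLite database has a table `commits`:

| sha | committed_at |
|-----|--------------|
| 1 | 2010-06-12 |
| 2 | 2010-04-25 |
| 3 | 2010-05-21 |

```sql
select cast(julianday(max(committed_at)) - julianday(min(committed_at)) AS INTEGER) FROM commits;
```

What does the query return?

MIN = 2010-04-25, MAX = 2010-06-12.
5 days remain in April 2010 after the 25th (30 − 25).
May 2010: 31 days.
Then 12 days into June 2010.
Total: 5 + 31 + 12 = 48.

48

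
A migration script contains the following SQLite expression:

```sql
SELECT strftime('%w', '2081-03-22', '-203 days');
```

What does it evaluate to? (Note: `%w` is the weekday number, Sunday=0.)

6

First apply '-203 days': 2081-03-22 → 2080-08-31.
2080-08-31 is a Saturday; with Sunday=0 that is 6.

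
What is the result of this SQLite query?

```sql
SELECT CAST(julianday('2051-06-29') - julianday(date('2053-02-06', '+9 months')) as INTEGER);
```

Adding +9 months to 2053-02-06 gives 2053-11-06.
1 day remains in June 2051 after the 29th (30 − 29).
Full months from July 2051 through October 2053 contribute their day counts.
Then 6 days into November 2053.
Total: 1 + 31 + 31 + 30 + 31 + 30 + 31 + 31 + 29 + 31 + 30 + 31 + 30 + 31 + 31 + 30 + 31 + 30 + 31 + 31 + 28 + 31 + 30 + 31 + 30 + 31 + 31 + 30 + 31 + 6 = 861.
The subtraction is earlier − later, so the result is −861 → -861.

-861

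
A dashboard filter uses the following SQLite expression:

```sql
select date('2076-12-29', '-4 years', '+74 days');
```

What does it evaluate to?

2073-03-13

Adding -4 years to 2076-12-29 gives 2072-12-29.
Applying '+74 days' to 2072-12-29: counting 74 days forward gives 2073-03-13.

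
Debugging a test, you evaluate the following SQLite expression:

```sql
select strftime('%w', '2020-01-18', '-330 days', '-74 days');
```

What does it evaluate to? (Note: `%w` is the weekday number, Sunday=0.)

1

First apply '-330 days', '-74 days': 2020-01-18 → 2018-12-10.
2018-12-10 is a Monday; with Sunday=0 that is 1.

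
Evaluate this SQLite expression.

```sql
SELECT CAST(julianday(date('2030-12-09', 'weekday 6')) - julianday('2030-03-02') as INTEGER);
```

`weekday 6` advances to the next Saturday; 2030-12-09 is a Monday, so it moves forward to 2030-12-14.
29 days remain in March 2030 after the 2nd (31 − 2).
Full months from April 2030 through November 2030 contribute their day counts.
Then 14 days into December 2030.
Total: 29 + 30 + 31 + 30 + 31 + 31 + 30 + 31 + 30 + 14 = 287.

287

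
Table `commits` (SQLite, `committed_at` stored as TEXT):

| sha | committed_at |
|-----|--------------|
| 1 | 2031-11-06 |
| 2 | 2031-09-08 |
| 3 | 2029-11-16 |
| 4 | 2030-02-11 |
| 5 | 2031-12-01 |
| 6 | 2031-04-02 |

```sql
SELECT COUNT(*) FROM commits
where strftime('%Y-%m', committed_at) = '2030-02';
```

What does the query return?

1

Rows with year-month 2030-02: 2030-02-11 → 1.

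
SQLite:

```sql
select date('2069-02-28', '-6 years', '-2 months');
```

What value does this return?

Adding -6 years to 2069-02-28 gives 2063-02-28.
Adding -2 months to 2063-02-28 gives 2062-12-28.

2062-12-28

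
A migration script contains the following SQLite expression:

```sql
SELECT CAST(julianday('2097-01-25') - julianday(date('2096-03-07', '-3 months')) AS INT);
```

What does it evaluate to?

Adding -3 months to 2096-03-07 gives 2095-12-07.
24 days remain in December 2095 after the 7th (31 − 7).
Full months from January 2096 through December 2096 contribute their day counts.
Then 25 days into January 2097.
Total: 24 + 31 + 29 + 31 + 30 + 31 + 30 + 31 + 31 + 30 + 31 + 30 + 31 + 25 = 415.

415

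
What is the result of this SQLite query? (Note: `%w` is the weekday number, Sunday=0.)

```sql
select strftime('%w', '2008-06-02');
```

2008-06-02 is a Monday; with Sunday=0 that is 1.

1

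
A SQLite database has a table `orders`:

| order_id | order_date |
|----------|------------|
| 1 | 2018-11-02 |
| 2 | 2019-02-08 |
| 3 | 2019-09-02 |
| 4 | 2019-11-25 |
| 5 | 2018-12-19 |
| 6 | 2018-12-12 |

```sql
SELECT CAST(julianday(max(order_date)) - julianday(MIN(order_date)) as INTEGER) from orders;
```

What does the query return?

388

MIN = 2018-11-02, MAX = 2019-11-25.
28 days remain in November 2018 after the 2nd (30 − 2).
Full months from December 2018 through October 2019 contribute their day counts.
Then 25 days into November 2019.
Total: 28 + 31 + 31 + 28 + 31 + 30 + 31 + 30 + 31 + 31 + 30 + 31 + 25 = 388.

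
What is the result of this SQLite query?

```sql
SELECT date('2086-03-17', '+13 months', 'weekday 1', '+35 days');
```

Adding +13 months to 2086-03-17 gives 2087-04-17.
`weekday 1` advances to the next Monday; 2087-04-17 is a Thursday, so it moves forward to 2087-04-21.
April 2087 has 30 days; 9 remain after the 21st, so 10 days reach 2087-05-01.
Advancing 25 more days within May lands on 2087-05-26.

2087-05-26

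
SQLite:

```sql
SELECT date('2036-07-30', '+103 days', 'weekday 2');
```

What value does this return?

Applying '+103 days' to 2036-07-30: counting 103 days forward gives 2036-11-10.
`weekday 2` advances to the next Tuesday; 2036-11-10 is a Monday, so it moves forward to 2036-11-11.

2036-11-11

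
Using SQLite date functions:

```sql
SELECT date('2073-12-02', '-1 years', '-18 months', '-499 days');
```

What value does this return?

2070-01-19

Adding -1 year to 2073-12-02 gives 2072-12-02.
Adding -18 months to 2072-12-02 gives 2071-06-02.
Applying '-499 days' to 2071-06-02: counting 499 days back gives 2070-01-19.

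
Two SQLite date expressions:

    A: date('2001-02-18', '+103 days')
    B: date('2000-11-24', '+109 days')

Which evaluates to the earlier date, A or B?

A = 2001-06-01.
B = 2001-03-13.
B is earlier.

B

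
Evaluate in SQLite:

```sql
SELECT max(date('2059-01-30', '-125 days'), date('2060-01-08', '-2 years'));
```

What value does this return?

date('2059-01-30', '-125 days') → 2058-09-27.
date('2060-01-08', '-2 years') → 2058-01-08.
Later of the two is 2058-09-27.

2058-09-27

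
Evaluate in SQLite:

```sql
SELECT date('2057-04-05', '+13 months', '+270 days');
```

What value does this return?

2059-01-30

Adding +13 months to 2057-04-05 gives 2058-05-05.
Applying '+270 days' to 2058-05-05: counting 270 days forward gives 2059-01-30.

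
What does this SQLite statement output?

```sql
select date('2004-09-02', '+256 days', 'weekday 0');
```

2005-05-22

Applying '+256 days' to 2004-09-02: counting 256 days forward gives 2005-05-16.
`weekday 0` advances to the next Sunday; 2005-05-16 is a Monday, so it moves forward to 2005-05-22.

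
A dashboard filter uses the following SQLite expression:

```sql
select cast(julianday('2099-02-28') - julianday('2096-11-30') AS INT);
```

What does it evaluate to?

820

0 days remain in November 2096 after the 30th (30 − 30).
Full months from December 2096 through January 2099 contribute their day counts.
Then 28 days into February 2099.
Total: 0 + 31 + 31 + 28 + 31 + 30 + 31 + 30 + 31 + 31 + 30 + 31 + 30 + 31 + 31 + 28 + 31 + 30 + 31 + 30 + 31 + 31 + 30 + 31 + 30 + 31 + 31 + 28 = 820.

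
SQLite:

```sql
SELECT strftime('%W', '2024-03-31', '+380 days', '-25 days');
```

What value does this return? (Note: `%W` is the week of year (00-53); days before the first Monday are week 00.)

11

First apply '+380 days', '-25 days': 2024-03-31 → 2025-03-21.
2025-03-21 is a Friday. SQLite's %W counts Mondays since the year started; the result is 11.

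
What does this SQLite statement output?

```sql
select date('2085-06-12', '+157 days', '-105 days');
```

2085-08-03

Applying '+157 days' to 2085-06-12: counting 157 days forward gives 2085-11-16.
Applying '-105 days' to 2085-11-16: counting 105 days back gives 2085-08-03.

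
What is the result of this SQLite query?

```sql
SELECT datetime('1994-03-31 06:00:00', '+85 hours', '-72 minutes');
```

1994-04-03 17:48:00

+85 hours from 1994-03-31 06:00:00 is 1994-04-03 19:00:00 (crosses midnight).
72 minutes = 1h 12m; -72 minutes from 1994-04-03 19:00:00 is 1994-04-03 17:48:00.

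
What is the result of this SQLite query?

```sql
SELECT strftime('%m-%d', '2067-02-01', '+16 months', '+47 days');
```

First apply '+16 months', '+47 days': 2067-02-01 → 2068-07-18.
`%m-%d` extracts the month-day: 07-18.

07-18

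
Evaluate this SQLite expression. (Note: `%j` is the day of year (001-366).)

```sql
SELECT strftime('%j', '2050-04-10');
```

Day-of-year for 2050-04-10: days since 2050-01-01 inclusive = 100, zero-padded to 100.

100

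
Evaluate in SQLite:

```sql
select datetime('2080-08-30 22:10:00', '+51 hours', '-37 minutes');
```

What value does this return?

2080-09-02 00:33:00

+51 hours from 2080-08-30 22:10:00 is 2080-09-02 01:10:00 (crosses midnight).
-37 minutes from 2080-09-02 01:10:00 is 2080-09-02 00:33:00.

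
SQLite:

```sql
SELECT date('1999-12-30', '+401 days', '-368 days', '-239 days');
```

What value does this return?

1999-06-07

Applying '+401 days' to 1999-12-30: counting 401 days forward gives 2001-02-03.
Applying '-368 days' to 2001-02-03: counting 368 days back gives 2000-02-01.
Applying '-239 days' to 2000-02-01: counting 239 days back gives 1999-06-07.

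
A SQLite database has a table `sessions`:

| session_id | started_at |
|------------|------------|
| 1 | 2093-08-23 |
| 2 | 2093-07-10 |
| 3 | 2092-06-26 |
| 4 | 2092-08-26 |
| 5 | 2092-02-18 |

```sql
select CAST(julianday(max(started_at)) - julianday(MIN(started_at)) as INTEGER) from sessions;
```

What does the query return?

552

MIN = 2092-02-18, MAX = 2093-08-23.
11 days remain in February 2092 after the 18th (29 − 18).
Full months from March 2092 through July 2093 contribute their day counts.
Then 23 days into August 2093.
Total: 11 + 31 + 30 + 31 + 30 + 31 + 31 + 30 + 31 + 30 + 31 + 31 + 28 + 31 + 30 + 31 + 30 + 31 + 23 = 552.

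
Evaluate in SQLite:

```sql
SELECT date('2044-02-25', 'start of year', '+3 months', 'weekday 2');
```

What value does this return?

`start of year` rewinds 2044-02-25 to 2044-01-01.
Adding +3 months to 2044-01-01 gives 2044-04-01.
`weekday 2` advances to the next Tuesday; 2044-04-01 is a Friday, so it moves forward to 2044-04-05.

2044-04-05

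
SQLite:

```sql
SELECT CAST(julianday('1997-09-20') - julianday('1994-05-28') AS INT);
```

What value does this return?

1211

3 days remain in May 1994 after the 28th (31 − 28).
Full months from June 1994 through August 1997 contribute their day counts.
Then 20 days into September 1997.
Total: 3 + 30 + 31 + 31 + 30 + 31 + 30 + 31 + 31 + 28 + 31 + 30 + 31 + 30 + 31 + 31 + 30 + 31 + 30 + 31 + 31 + 29 + 31 + 30 + 31 + 30 + 31 + 31 + 30 + 31 + 30 + 31 + 31 + 28 + 31 + 30 + 31 + 30 + 31 + 31 + 20 = 1211.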